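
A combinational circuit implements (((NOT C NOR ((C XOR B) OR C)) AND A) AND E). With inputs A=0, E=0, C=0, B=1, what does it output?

Substituting: (((NOT 0 NOR ((0 XOR 1) OR 0)) AND 0) AND 0)
= 0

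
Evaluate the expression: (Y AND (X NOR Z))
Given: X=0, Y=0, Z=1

Substituting: (0 AND (0 NOR 1))
= 0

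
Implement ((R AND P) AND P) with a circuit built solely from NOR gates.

((((R NOR R) NOR (P NOR P)) NOR ((R NOR R) NOR (P NOR P))) NOR (P NOR P))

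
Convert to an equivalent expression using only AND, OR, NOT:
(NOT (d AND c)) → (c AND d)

(d AND c) OR (c AND d)
(Implication elimination: A → B = NOT A OR B)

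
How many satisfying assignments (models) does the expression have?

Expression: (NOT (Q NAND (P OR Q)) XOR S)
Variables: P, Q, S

Satisfying assignments: (0,0,1), (0,1,0), (1,0,1), (1,1,0)
Count: 4 out of 8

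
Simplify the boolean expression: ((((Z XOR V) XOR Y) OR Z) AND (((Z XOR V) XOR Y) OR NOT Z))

By distribution ((E OR v) AND (E OR NOT v) = E):
= ((Z XOR V) XOR Y)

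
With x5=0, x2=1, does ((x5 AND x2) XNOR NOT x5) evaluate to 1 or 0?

Substituting: ((0 AND 1) XNOR NOT 0)
= 0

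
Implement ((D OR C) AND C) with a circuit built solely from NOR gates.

((((D NOR C) NOR (D NOR C)) NOR ((D NOR C) NOR (D NOR C))) NOR (C NOR C))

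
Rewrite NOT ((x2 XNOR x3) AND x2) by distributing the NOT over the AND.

NOT (x2 XNOR x3) OR NOT x2
De Morgan's: NOT(AND of terms) = OR of negations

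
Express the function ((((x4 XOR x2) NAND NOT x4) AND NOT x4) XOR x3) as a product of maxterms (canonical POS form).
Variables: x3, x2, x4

ΠM(1, 2, 3, 4) = (x3 OR x2 OR NOT x4) AND (x3 OR NOT x2 OR x4) AND (x3 OR NOT x2 OR NOT x4) AND (NOT x3 OR x2 OR x4)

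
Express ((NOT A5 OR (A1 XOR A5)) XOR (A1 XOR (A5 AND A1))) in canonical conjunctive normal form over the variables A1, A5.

(NOT A1 OR A5) AND (NOT A1 OR NOT A5)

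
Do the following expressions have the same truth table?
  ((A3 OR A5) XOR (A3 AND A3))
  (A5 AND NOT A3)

Yes, they are equivalent — the two output columns agree on all 4 assignments:
A5 | A3 | Expression 1 | Expression 2
-------------------------------------
0 | 0 | 0 | 0
0 | 1 | 0 | 0
1 | 0 | 1 | 1
1 | 1 | 0 | 0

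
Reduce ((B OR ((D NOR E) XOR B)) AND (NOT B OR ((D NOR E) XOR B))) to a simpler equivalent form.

By distribution ((E OR v) AND (E OR NOT v) = E):
= ((D NOR E) XOR B)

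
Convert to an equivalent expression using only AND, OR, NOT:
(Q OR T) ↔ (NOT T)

((Q OR T) AND (NOT T)) OR (NOT (Q OR T) AND T)
(Biconditional = both true or both false)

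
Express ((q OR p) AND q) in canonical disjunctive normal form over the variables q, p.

(q AND NOT p) OR (q AND p)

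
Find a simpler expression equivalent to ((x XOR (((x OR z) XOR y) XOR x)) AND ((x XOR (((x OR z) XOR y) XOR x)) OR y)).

By absorption (E AND (E OR v) = E) then XOR self-cancellation ((E XOR v) XOR v = E):
= ((x OR z) XOR y)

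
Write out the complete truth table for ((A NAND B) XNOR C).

B | C | A | Output
------------------
0 | 0 | 0 | 0
0 | 0 | 1 | 0
0 | 1 | 0 | 1
0 | 1 | 1 | 1
1 | 0 | 0 | 0
1 | 0 | 1 | 1
1 | 1 | 0 | 1
1 | 1 | 1 | 0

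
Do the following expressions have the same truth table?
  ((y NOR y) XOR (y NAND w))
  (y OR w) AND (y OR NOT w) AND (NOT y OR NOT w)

Yes, they are equivalent — the two output columns agree on all 4 assignments:
y | w | Expression 1 | Expression 2
-----------------------------------
0 | 0 | 0 | 0
0 | 1 | 0 | 0
1 | 0 | 1 | 1
1 | 1 | 0 | 0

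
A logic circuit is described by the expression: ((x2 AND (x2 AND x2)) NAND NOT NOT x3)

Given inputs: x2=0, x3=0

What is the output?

Substituting: ((0 AND (0 AND 0)) NAND NOT NOT 0)
= 1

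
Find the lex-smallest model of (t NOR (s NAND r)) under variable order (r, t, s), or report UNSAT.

r=1, t=0, s=1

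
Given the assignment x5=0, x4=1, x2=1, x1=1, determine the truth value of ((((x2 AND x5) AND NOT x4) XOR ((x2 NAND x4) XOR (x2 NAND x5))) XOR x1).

Substituting: ((((1 AND 0) AND NOT 1) XOR ((1 NAND 1) XOR (1 NAND 0))) XOR 1)
= 0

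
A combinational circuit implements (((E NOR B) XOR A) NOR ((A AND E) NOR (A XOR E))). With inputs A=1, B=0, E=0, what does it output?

Substituting: (((0 NOR 0) XOR 1) NOR ((1 AND 0) NOR (1 XOR 0)))
= 1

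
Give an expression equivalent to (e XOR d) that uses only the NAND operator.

((e NAND (e NAND d)) NAND (d NAND (e NAND d)))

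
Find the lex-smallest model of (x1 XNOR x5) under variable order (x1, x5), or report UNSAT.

x1=0, x5=0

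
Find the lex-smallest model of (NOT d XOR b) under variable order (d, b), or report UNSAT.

d=0, b=0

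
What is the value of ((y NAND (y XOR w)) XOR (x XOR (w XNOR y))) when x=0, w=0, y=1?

Substituting: ((1 NAND (1 XOR 0)) XOR (0 XOR (0 XNOR 1)))
= 0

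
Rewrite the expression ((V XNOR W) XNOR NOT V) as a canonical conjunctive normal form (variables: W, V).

(NOT W OR V) AND (NOT W OR NOT V)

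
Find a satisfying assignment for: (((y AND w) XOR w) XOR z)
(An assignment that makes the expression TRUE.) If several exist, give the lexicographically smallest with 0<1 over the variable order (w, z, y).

w=0, z=1, y=0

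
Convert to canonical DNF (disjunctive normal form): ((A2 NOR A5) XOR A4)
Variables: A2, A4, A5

(NOT A2 AND NOT A4 AND NOT A5) OR (NOT A2 AND A4 AND A5) OR (A2 AND A4 AND NOT A5) OR (A2 AND A4 AND A5)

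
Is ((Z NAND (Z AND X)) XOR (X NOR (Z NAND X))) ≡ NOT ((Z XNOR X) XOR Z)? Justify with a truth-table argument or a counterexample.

No. Counterexample: with X=0, Z=0, Expression 1 = 1 but Expression 2 = 0.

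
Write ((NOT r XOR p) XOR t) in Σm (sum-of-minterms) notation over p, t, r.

Σm(0, 3, 5, 6) = (NOT p AND NOT t AND NOT r) OR (NOT p AND t AND r) OR (p AND NOT t AND r) OR (p AND t AND NOT r)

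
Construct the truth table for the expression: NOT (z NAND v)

v | z | Output
--------------
0 | 0 | 0
0 | 1 | 0
1 | 0 | 0
1 | 1 | 1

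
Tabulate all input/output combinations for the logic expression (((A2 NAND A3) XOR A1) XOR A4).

A1 | A3 | A2 | A4 | Output
--------------------------
0 | 0 | 0 | 0 | 1
0 | 0 | 0 | 1 | 0
0 | 0 | 1 | 0 | 1
0 | 0 | 1 | 1 | 0
0 | 1 | 0 | 0 | 1
0 | 1 | 0 | 1 | 0
0 | 1 | 1 | 0 | 0
0 | 1 | 1 | 1 | 1
1 | 0 | 0 | 0 | 0
1 | 0 | 0 | 1 | 1
1 | 0 | 1 | 0 | 0
1 | 0 | 1 | 1 | 1
1 | 1 | 0 | 0 | 0
1 | 1 | 0 | 1 | 1
1 | 1 | 1 | 0 | 1
1 | 1 | 1 | 1 | 0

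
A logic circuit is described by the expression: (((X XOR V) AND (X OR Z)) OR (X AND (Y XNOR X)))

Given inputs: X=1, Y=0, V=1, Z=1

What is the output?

Substituting: (((1 XOR 1) AND (1 OR 1)) OR (1 AND (0 XNOR 1)))
= 0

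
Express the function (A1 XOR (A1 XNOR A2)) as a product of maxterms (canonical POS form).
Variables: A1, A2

ΠM(1, 3) = (A1 OR NOT A2) AND (NOT A1 OR NOT A2)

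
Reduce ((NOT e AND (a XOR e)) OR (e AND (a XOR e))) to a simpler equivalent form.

By distribution ((E AND v) OR (E AND NOT v) = E):
= (a XOR e)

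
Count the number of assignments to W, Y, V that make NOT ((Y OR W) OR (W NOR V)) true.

Satisfying assignments: (0,0,1)
Count: 1 out of 8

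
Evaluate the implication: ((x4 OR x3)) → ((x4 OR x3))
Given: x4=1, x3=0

Antecedent ((x4 OR x3)) = 1; consequent ((x4 OR x3)) = 1.
1 → 1 = 1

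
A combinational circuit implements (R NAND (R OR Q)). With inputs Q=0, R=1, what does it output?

Substituting: (1 NAND (1 OR 0))
= 0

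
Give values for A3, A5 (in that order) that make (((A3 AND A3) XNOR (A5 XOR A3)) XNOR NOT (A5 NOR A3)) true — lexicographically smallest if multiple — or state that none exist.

A3=1, A5=0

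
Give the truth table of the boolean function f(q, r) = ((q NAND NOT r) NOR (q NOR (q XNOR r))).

q | r | Output
--------------
0 | 0 | 0
0 | 1 | 0
1 | 0 | 1
1 | 1 | 0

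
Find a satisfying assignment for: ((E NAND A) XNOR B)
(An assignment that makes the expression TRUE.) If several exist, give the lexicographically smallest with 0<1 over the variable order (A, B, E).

A=0, B=1, E=0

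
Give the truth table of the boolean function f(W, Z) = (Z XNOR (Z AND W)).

W | Z | Output
--------------
0 | 0 | 1
0 | 1 | 0
1 | 0 | 1
1 | 1 | 1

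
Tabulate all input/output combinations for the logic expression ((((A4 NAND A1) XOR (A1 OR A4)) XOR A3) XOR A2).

A3 | A2 | A4 | A1 | Output
--------------------------
0 | 0 | 0 | 0 | 1
0 | 0 | 0 | 1 | 0
0 | 0 | 1 | 0 | 0
0 | 0 | 1 | 1 | 1
0 | 1 | 0 | 0 | 0
0 | 1 | 0 | 1 | 1
0 | 1 | 1 | 0 | 1
0 | 1 | 1 | 1 | 0
1 | 0 | 0 | 0 | 0
1 | 0 | 0 | 1 | 1
1 | 0 | 1 | 0 | 1
1 | 0 | 1 | 1 | 0
1 | 1 | 0 | 0 | 1
1 | 1 | 0 | 1 | 0
1 | 1 | 1 | 0 | 0
1 | 1 | 1 | 1 | 1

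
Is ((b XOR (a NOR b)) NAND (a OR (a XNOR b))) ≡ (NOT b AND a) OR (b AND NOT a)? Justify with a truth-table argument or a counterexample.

Yes, they are equivalent — the two output columns agree on all 4 assignments:
b | a | Expression 1 | Expression 2
-----------------------------------
0 | 0 | 0 | 0
0 | 1 | 1 | 1
1 | 0 | 1 | 1
1 | 1 | 0 | 0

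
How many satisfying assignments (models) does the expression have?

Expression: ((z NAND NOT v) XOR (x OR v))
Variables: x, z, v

Satisfying assignments: (0,0,0), (1,1,0)
Count: 2 out of 8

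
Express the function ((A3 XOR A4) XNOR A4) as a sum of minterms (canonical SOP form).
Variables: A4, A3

Σm(0, 2) = (NOT A4 AND NOT A3) OR (A4 AND NOT A3)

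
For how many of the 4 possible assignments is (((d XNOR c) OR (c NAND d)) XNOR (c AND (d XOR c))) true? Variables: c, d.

Satisfying assignments: (1,0)
Count: 1 out of 4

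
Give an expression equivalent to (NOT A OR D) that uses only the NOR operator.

(((A NOR A) NOR D) NOR ((A NOR A) NOR D))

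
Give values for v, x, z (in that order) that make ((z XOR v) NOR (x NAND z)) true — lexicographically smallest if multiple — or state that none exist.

v=1, x=1, z=1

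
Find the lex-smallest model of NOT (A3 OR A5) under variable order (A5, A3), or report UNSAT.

A5=0, A3=0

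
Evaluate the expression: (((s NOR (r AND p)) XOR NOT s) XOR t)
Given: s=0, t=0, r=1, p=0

Substituting: (((0 NOR (1 AND 0)) XOR NOT 0) XOR 0)
= 0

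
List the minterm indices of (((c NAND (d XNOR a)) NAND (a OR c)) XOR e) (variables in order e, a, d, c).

Σm(0, 1, 2, 7, 11, 12, 13, 14) = (NOT e AND NOT a AND NOT d AND NOT c) OR (NOT e AND NOT a AND NOT d AND c) OR (NOT e AND NOT a AND d AND NOT c) OR (NOT e AND a AND d AND c) OR (e AND NOT a AND d AND c) OR (e AND a AND NOT d AND NOT c) OR (e AND a AND NOT d AND c) OR (e AND a AND d AND NOT c)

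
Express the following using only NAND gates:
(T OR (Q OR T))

((T NAND T) NAND (((Q NAND Q) NAND (T NAND T)) NAND ((Q NAND Q) NAND (T NAND T))))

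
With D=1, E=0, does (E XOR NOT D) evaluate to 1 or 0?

Substituting: (0 XOR NOT 1)
= 0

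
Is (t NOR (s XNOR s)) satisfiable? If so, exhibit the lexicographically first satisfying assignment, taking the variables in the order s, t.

UNSATISFIABLE - no assignment makes this expression true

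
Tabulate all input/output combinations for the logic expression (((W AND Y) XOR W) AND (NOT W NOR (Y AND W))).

W | Y | Output
--------------
0 | 0 | 0
0 | 1 | 0
1 | 0 | 1
1 | 1 | 0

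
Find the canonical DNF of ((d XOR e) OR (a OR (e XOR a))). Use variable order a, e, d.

(NOT a AND NOT e AND d) OR (NOT a AND e AND NOT d) OR (NOT a AND e AND d) OR (a AND NOT e AND NOT d) OR (a AND NOT e AND d) OR (a AND e AND NOT d) OR (a AND e AND d)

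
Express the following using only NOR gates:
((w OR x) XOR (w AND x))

((((((w NOR x) NOR (w NOR x)) NOR ((w NOR w) NOR (x NOR x))) NOR (((w NOR x) NOR (w NOR x)) NOR ((w NOR w) NOR (x NOR x)))) NOR ((((w NOR x) NOR (w NOR x)) NOR ((w NOR w) NOR (x NOR x))) NOR (((w NOR x) NOR (w NOR x)) NOR ((w NOR w) NOR (x NOR x))))) NOR ((((((w NOR x) NOR (w NOR x)) NOR ((w NOR x) NOR (w NOR x))) NOR (((w NOR w) NOR (x NOR x)) NOR ((w NOR w) NOR (x NOR x)))) NOR ((((w NOR x) NOR (w NOR x)) NOR ((w NOR x) NOR (w NOR x))) NOR (((w NOR w) NOR (x NOR x)) NOR ((w NOR w) NOR (x NOR x))))) NOR (((((w NOR x) NOR (w NOR x)) NOR ((w NOR x) NOR (w NOR x))) NOR (((w NOR w) NOR (x NOR x)) NOR ((w NOR w) NOR (x NOR x)))) NOR ((((w NOR x) NOR (w NOR x)) NOR ((w NOR x) NOR (w NOR x))) NOR (((w NOR w) NOR (x NOR x)) NOR ((w NOR w) NOR (x NOR x)))))))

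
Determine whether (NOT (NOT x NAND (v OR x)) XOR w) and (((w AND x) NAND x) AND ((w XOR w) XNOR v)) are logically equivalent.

No. Counterexample: with v=0, w=0, x=0, Expression 1 = 0 but Expression 2 = 1.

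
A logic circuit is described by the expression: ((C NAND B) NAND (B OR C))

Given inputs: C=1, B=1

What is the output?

Substituting: ((1 NAND 1) NAND (1 OR 1))
= 1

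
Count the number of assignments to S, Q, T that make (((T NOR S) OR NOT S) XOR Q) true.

Satisfying assignments: (0,0,0), (0,0,1), (1,1,0), (1,1,1)
Count: 4 out of 8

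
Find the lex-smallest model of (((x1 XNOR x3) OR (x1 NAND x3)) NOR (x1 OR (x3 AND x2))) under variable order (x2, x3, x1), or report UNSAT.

UNSATISFIABLE - no assignment makes this expression true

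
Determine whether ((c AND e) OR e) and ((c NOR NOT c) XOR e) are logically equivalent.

Yes, they are equivalent — the two output columns agree on all 4 assignments:
c | e | Expression 1 | Expression 2
-----------------------------------
0 | 0 | 0 | 0
0 | 1 | 1 | 1
1 | 0 | 0 | 0
1 | 1 | 1 | 1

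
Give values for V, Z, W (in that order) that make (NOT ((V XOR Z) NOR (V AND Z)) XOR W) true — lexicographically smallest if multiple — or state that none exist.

V=0, Z=0, W=1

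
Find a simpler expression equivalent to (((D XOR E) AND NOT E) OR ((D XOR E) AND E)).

By distribution ((E AND v) OR (E AND NOT v) = E):
= (D XOR E)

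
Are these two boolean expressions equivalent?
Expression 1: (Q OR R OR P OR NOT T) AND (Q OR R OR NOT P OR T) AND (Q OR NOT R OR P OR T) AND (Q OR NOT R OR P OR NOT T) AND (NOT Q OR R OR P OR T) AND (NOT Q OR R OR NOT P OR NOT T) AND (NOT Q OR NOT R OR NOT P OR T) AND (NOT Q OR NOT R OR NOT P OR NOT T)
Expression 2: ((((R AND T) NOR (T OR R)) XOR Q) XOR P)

Yes, they are equivalent — the two output columns agree on all 16 assignments:
Q | R | P | T | Expression 1 | Expression 2
-------------------------------------------
0 | 0 | 0 | 0 | 1 | 1
0 | 0 | 0 | 1 | 0 | 0
0 | 0 | 1 | 0 | 0 | 0
0 | 0 | 1 | 1 | 1 | 1
0 | 1 | 0 | 0 | 0 | 0
0 | 1 | 0 | 1 | 0 | 0
0 | 1 | 1 | 0 | 1 | 1
0 | 1 | 1 | 1 | 1 | 1
1 | 0 | 0 | 0 | 0 | 0
1 | 0 | 0 | 1 | 1 | 1
1 | 0 | 1 | 0 | 1 | 1
1 | 0 | 1 | 1 | 0 | 0
1 | 1 | 0 | 0 | 1 | 1
1 | 1 | 0 | 1 | 1 | 1
1 | 1 | 1 | 0 | 0 | 0
1 | 1 | 1 | 1 | 0 | 0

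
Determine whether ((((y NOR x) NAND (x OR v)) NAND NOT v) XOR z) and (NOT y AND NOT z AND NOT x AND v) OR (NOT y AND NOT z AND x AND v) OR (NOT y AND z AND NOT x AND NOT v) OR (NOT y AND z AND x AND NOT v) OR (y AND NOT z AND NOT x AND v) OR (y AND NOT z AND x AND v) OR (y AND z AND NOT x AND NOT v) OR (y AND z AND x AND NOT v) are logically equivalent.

Yes, they are equivalent — the two output columns agree on all 16 assignments:
y | z | x | v | Expression 1 | Expression 2
-------------------------------------------
0 | 0 | 0 | 0 | 0 | 0
0 | 0 | 0 | 1 | 1 | 1
0 | 0 | 1 | 0 | 0 | 0
0 | 0 | 1 | 1 | 1 | 1
0 | 1 | 0 | 0 | 1 | 1
0 | 1 | 0 | 1 | 0 | 0
0 | 1 | 1 | 0 | 1 | 1
0 | 1 | 1 | 1 | 0 | 0
1 | 0 | 0 | 0 | 0 | 0
1 | 0 | 0 | 1 | 1 | 1
1 | 0 | 1 | 0 | 0 | 0
1 | 0 | 1 | 1 | 1 | 1
1 | 1 | 0 | 0 | 1 | 1
1 | 1 | 0 | 1 | 0 | 0
1 | 1 | 1 | 0 | 1 | 1
1 | 1 | 1 | 1 | 0 | 0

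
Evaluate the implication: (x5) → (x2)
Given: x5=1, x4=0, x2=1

Antecedent (x5) = 1; consequent (x2) = 1.
1 → 1 = 1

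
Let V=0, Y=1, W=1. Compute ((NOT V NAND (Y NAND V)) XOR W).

Substituting: ((NOT 0 NAND (1 NAND 0)) XOR 1)
= 1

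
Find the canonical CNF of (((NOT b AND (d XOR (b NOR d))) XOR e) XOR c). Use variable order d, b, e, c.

(d OR b OR e OR NOT c) AND (d OR b OR NOT e OR c) AND (d OR NOT b OR e OR c) AND (d OR NOT b OR NOT e OR NOT c) AND (NOT d OR b OR e OR NOT c) AND (NOT d OR b OR NOT e OR c) AND (NOT d OR NOT b OR e OR c) AND (NOT d OR NOT b OR NOT e OR NOT c)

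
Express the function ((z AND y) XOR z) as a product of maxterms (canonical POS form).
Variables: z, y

ΠM(0, 1, 3) = (z OR y) AND (z OR NOT y) AND (NOT z OR NOT y)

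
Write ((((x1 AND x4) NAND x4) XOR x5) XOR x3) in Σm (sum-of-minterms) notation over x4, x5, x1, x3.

Σm(0, 2, 5, 7, 8, 11, 13, 14) = (NOT x4 AND NOT x5 AND NOT x1 AND NOT x3) OR (NOT x4 AND NOT x5 AND x1 AND NOT x3) OR (NOT x4 AND x5 AND NOT x1 AND x3) OR (NOT x4 AND x5 AND x1 AND x3) OR (x4 AND NOT x5 AND NOT x1 AND NOT x3) OR (x4 AND NOT x5 AND x1 AND x3) OR (x4 AND x5 AND NOT x1 AND x3) OR (x4 AND x5 AND x1 AND NOT x3)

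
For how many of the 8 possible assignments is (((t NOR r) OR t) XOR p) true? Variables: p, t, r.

Satisfying assignments: (0,0,0), (0,1,0), (0,1,1), (1,0,1)
Count: 4 out of 8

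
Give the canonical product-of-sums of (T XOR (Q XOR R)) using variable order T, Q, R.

ΠM(0, 3, 5, 6) = (T OR Q OR R) AND (T OR NOT Q OR NOT R) AND (NOT T OR Q OR NOT R) AND (NOT T OR NOT Q OR R)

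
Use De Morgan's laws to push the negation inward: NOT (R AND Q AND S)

NOT R OR NOT Q OR NOT S
De Morgan's: NOT(AND of terms) = OR of negations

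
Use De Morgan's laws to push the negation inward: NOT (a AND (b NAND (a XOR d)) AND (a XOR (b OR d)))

NOT a OR NOT (b NAND (a XOR d)) OR NOT (a XOR (b OR d))
De Morgan's: NOT(AND of terms) = OR of negations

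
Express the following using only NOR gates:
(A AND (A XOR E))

((A NOR A) NOR (((((A NOR E) NOR (A NOR E)) NOR ((A NOR E) NOR (A NOR E))) NOR ((((A NOR A) NOR (E NOR E)) NOR ((A NOR A) NOR (E NOR E))) NOR (((A NOR A) NOR (E NOR E)) NOR ((A NOR A) NOR (E NOR E))))) NOR ((((A NOR E) NOR (A NOR E)) NOR ((A NOR E) NOR (A NOR E))) NOR ((((A NOR A) NOR (E NOR E)) NOR ((A NOR A) NOR (E NOR E))) NOR (((A NOR A) NOR (E NOR E)) NOR ((A NOR A) NOR (E NOR E)))))))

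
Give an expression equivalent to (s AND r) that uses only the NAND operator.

((s NAND r) NAND (s NAND r))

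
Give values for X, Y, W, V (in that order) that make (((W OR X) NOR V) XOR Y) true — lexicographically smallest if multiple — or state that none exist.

X=0, Y=0, W=0, V=0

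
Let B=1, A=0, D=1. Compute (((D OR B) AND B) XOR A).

Substituting: (((1 OR 1) AND 1) XOR 0)
= 1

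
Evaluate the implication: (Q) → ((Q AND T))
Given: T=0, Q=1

Antecedent (Q) = 1; consequent ((Q AND T)) = 0.
1 → 0 = 0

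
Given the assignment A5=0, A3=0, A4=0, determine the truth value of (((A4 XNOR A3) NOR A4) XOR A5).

Substituting: (((0 XNOR 0) NOR 0) XOR 0)
= 0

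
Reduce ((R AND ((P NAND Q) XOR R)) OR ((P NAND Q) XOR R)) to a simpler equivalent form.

By absorption (E OR (E AND v) = E):
= ((P NAND Q) XOR R)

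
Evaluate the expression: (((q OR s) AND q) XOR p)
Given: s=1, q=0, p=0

Substituting: (((0 OR 1) AND 0) XOR 0)
= 0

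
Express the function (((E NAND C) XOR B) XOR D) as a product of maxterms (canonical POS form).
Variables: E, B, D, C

ΠM(2, 3, 4, 5, 9, 10, 12, 15) = (E OR B OR NOT D OR C) AND (E OR B OR NOT D OR NOT C) AND (E OR NOT B OR D OR C) AND (E OR NOT B OR D OR NOT C) AND (NOT E OR B OR D OR NOT C) AND (NOT E OR B OR NOT D OR C) AND (NOT E OR NOT B OR D OR C) AND (NOT E OR NOT B OR NOT D OR NOT C)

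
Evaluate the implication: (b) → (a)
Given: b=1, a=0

Antecedent (b) = 1; consequent (a) = 0.
1 → 0 = 0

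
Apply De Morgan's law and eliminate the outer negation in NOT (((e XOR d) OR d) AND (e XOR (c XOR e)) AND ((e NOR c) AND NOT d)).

NOT ((e XOR d) OR d) OR NOT (e XOR (c XOR e)) OR NOT ((e NOR c) AND NOT d)
De Morgan's: NOT(AND of terms) = OR of negations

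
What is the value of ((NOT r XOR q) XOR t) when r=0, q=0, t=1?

Substituting: ((NOT 0 XOR 0) XOR 1)
= 0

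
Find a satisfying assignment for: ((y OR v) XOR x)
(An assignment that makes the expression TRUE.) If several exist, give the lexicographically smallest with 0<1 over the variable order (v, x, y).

v=0, x=0, y=1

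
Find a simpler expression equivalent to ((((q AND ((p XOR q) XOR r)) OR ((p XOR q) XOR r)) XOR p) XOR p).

By XOR self-cancellation ((E XOR v) XOR v = E) then absorption (E OR (E AND v) = E):
= ((p XOR q) XOR r)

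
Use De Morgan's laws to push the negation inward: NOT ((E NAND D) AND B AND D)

NOT (E NAND D) OR NOT B OR NOT D
De Morgan's: NOT(AND of terms) = OR of negations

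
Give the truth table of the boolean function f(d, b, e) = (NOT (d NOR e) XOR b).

d | b | e | Output
------------------
0 | 0 | 0 | 0
0 | 0 | 1 | 1
0 | 1 | 0 | 1
0 | 1 | 1 | 0
1 | 0 | 0 | 1
1 | 0 | 1 | 1
1 | 1 | 0 | 0
1 | 1 | 1 | 0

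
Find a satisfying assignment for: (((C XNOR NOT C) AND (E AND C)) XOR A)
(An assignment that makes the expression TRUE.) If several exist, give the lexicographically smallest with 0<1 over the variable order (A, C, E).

A=1, C=0, E=0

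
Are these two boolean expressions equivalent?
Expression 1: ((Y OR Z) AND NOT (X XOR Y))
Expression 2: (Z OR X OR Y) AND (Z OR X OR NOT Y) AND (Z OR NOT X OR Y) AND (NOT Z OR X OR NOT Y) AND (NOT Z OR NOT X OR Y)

Yes, they are equivalent — the two output columns agree on all 8 assignments:
Z | X | Y | Expression 1 | Expression 2
---------------------------------------
0 | 0 | 0 | 0 | 0
0 | 0 | 1 | 0 | 0
0 | 1 | 0 | 0 | 0
0 | 1 | 1 | 1 | 1
1 | 0 | 0 | 1 | 1
1 | 0 | 1 | 0 | 0
1 | 1 | 0 | 0 | 0
1 | 1 | 1 | 1 | 1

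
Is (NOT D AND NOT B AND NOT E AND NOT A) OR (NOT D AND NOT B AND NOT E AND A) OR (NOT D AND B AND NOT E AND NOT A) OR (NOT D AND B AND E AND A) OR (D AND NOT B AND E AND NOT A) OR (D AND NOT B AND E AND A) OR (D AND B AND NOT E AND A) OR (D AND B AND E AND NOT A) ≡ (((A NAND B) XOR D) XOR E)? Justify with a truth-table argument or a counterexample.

Yes, they are equivalent — the two output columns agree on all 16 assignments:
D | B | E | A | Expression 1 | Expression 2
-------------------------------------------
0 | 0 | 0 | 0 | 1 | 1
0 | 0 | 0 | 1 | 1 | 1
0 | 0 | 1 | 0 | 0 | 0
0 | 0 | 1 | 1 | 0 | 0
0 | 1 | 0 | 0 | 1 | 1
0 | 1 | 0 | 1 | 0 | 0
0 | 1 | 1 | 0 | 0 | 0
0 | 1 | 1 | 1 | 1 | 1
1 | 0 | 0 | 0 | 0 | 0
1 | 0 | 0 | 1 | 0 | 0
1 | 0 | 1 | 0 | 1 | 1
1 | 0 | 1 | 1 | 1 | 1
1 | 1 | 0 | 0 | 0 | 0
1 | 1 | 0 | 1 | 1 | 1
1 | 1 | 1 | 0 | 1 | 1
1 | 1 | 1 | 1 | 0 | 0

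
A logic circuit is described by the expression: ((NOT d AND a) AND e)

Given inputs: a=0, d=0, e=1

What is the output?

Substituting: ((NOT 0 AND 0) AND 1)
= 0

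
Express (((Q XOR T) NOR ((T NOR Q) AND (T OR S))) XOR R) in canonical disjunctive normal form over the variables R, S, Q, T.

(NOT R AND NOT S AND NOT Q AND NOT T) OR (NOT R AND NOT S AND Q AND T) OR (NOT R AND S AND Q AND T) OR (R AND NOT S AND NOT Q AND T) OR (R AND NOT S AND Q AND NOT T) OR (R AND S AND NOT Q AND NOT T) OR (R AND S AND NOT Q AND T) OR (R AND S AND Q AND NOT T)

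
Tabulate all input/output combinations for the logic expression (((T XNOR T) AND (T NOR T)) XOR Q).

T | Q | Output
--------------
0 | 0 | 1
0 | 1 | 0
1 | 0 | 0
1 | 1 | 1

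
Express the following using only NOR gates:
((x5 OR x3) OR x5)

((((x5 NOR x3) NOR (x5 NOR x3)) NOR x5) NOR (((x5 NOR x3) NOR (x5 NOR x3)) NOR x5))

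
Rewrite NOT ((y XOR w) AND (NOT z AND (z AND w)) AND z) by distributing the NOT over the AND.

NOT (y XOR w) OR NOT (NOT z AND (z AND w)) OR NOT z
De Morgan's: NOT(AND of terms) = OR of negations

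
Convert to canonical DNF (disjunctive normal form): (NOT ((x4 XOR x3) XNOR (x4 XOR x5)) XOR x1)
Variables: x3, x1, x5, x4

(NOT x3 AND NOT x1 AND x5 AND NOT x4) OR (NOT x3 AND NOT x1 AND x5 AND x4) OR (NOT x3 AND x1 AND NOT x5 AND NOT x4) OR (NOT x3 AND x1 AND NOT x5 AND x4) OR (x3 AND NOT x1 AND NOT x5 AND NOT x4) OR (x3 AND NOT x1 AND NOT x5 AND x4) OR (x3 AND x1 AND x5 AND NOT x4) OR (x3 AND x1 AND x5 AND x4)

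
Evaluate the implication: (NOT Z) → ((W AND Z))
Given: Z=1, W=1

Antecedent (NOT Z) = 0; consequent ((W AND Z)) = 1.
0 → 1 = 1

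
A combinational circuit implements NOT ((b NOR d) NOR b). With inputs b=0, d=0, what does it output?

Substituting: NOT ((0 NOR 0) NOR 0)
= 1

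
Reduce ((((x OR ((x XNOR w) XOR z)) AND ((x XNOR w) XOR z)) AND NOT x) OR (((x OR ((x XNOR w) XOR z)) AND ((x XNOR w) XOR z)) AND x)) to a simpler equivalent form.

By distribution ((E AND v) OR (E AND NOT v) = E) then absorption (E AND (E OR v) = E):
= ((x XNOR w) XOR z)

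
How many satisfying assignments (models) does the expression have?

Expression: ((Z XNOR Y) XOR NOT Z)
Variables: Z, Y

Satisfying assignments: (0,1), (1,1)
Count: 2 out of 4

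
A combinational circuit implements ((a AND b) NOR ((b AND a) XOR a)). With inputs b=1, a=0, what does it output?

Substituting: ((0 AND 1) NOR ((1 AND 0) XOR 0))
= 1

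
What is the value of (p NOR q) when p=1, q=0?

Substituting: (1 NOR 0)
= 0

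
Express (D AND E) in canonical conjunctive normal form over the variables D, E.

(D OR E) AND (D OR NOT E) AND (NOT D OR E)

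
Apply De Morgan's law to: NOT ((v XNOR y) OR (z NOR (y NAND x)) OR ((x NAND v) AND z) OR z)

NOT (v XNOR y) AND NOT (z NOR (y NAND x)) AND NOT ((x NAND v) AND z) AND NOT z
De Morgan's: NOT(OR of terms) = AND of negations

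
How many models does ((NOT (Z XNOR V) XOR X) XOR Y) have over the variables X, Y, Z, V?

Satisfying assignments: (0,0,0,1), (0,0,1,0), (0,1,0,0), (0,1,1,1), (1,0,0,0), (1,0,1,1), (1,1,0,1), (1,1,1,0)
Count: 8 out of 16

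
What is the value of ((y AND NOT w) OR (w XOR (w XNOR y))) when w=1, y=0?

Substituting: ((0 AND NOT 1) OR (1 XOR (1 XNOR 0)))
= 1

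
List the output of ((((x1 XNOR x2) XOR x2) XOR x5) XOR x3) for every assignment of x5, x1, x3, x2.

x5 | x1 | x3 | x2 | Output
--------------------------
0 | 0 | 0 | 0 | 1
0 | 0 | 0 | 1 | 1
0 | 0 | 1 | 0 | 0
0 | 0 | 1 | 1 | 0
0 | 1 | 0 | 0 | 0
0 | 1 | 0 | 1 | 0
0 | 1 | 1 | 0 | 1
0 | 1 | 1 | 1 | 1
1 | 0 | 0 | 0 | 0
1 | 0 | 0 | 1 | 0
1 | 0 | 1 | 0 | 1
1 | 0 | 1 | 1 | 1
1 | 1 | 0 | 0 | 1
1 | 1 | 0 | 1 | 1
1 | 1 | 1 | 0 | 0
1 | 1 | 1 | 1 | 0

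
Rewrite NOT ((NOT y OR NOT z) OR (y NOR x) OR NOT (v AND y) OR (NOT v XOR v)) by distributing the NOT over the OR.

NOT (NOT y OR NOT z) AND NOT (y NOR x) AND (v AND y) AND NOT (NOT v XOR v)
De Morgan's: NOT(OR of terms) = AND of negations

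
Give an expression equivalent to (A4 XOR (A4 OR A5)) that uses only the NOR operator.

((((A4 NOR ((A4 NOR A5) NOR (A4 NOR A5))) NOR (A4 NOR ((A4 NOR A5) NOR (A4 NOR A5)))) NOR ((A4 NOR ((A4 NOR A5) NOR (A4 NOR A5))) NOR (A4 NOR ((A4 NOR A5) NOR (A4 NOR A5))))) NOR ((((A4 NOR A4) NOR (((A4 NOR A5) NOR (A4 NOR A5)) NOR ((A4 NOR A5) NOR (A4 NOR A5)))) NOR ((A4 NOR A4) NOR (((A4 NOR A5) NOR (A4 NOR A5)) NOR ((A4 NOR A5) NOR (A4 NOR A5))))) NOR (((A4 NOR A4) NOR (((A4 NOR A5) NOR (A4 NOR A5)) NOR ((A4 NOR A5) NOR (A4 NOR A5)))) NOR ((A4 NOR A4) NOR (((A4 NOR A5) NOR (A4 NOR A5)) NOR ((A4 NOR A5) NOR (A4 NOR A5)))))))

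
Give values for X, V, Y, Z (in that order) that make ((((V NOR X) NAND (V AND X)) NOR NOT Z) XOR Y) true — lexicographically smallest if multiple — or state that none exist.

X=0, V=0, Y=1, Z=0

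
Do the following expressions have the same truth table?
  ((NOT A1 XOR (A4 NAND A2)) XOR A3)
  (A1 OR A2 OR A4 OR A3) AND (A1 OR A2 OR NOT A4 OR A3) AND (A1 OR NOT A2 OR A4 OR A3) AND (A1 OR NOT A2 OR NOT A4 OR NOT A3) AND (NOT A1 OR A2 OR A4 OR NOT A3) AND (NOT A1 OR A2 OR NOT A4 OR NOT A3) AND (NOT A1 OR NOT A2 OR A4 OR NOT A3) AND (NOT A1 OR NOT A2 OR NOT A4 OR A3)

Yes, they are equivalent — the two output columns agree on all 16 assignments:
A1 | A2 | A4 | A3 | Expression 1 | Expression 2
-----------------------------------------------
0 | 0 | 0 | 0 | 0 | 0
0 | 0 | 0 | 1 | 1 | 1
0 | 0 | 1 | 0 | 0 | 0
0 | 0 | 1 | 1 | 1 | 1
0 | 1 | 0 | 0 | 0 | 0
0 | 1 | 0 | 1 | 1 | 1
0 | 1 | 1 | 0 | 1 | 1
0 | 1 | 1 | 1 | 0 | 0
1 | 0 | 0 | 0 | 1 | 1
1 | 0 | 0 | 1 | 0 | 0
1 | 0 | 1 | 0 | 1 | 1
1 | 0 | 1 | 1 | 0 | 0
1 | 1 | 0 | 0 | 1 | 1
1 | 1 | 0 | 1 | 0 | 0
1 | 1 | 1 | 0 | 0 | 0
1 | 1 | 1 | 1 | 1 | 1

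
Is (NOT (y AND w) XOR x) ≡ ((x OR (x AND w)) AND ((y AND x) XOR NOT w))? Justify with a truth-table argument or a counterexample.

No. Counterexample: with y=0, x=0, w=0, Expression 1 = 1 but Expression 2 = 0.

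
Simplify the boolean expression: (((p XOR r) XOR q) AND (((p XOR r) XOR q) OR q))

By absorption (E AND (E OR v) = E):
= ((p XOR r) XOR q)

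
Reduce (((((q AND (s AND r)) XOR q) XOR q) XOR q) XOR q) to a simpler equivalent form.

By XOR self-cancellation ((E XOR v) XOR v = E) then XOR self-cancellation ((E XOR v) XOR v = E):
= (q AND (s AND r))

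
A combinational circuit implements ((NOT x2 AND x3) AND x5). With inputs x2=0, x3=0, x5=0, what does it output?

Substituting: ((NOT 0 AND 0) AND 0)
= 0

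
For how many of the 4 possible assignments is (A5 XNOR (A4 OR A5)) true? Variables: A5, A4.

Satisfying assignments: (0,0), (1,0), (1,1)
Count: 3 out of 4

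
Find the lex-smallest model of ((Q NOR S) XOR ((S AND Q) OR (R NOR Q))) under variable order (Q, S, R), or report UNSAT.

Q=0, S=0, R=1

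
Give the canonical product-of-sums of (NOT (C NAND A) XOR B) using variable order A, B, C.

ΠM(0, 1, 4, 7) = (A OR B OR C) AND (A OR B OR NOT C) AND (NOT A OR B OR C) AND (NOT A OR NOT B OR NOT C)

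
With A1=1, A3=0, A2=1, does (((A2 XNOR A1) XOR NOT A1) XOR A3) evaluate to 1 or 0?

Substituting: (((1 XNOR 1) XOR NOT 1) XOR 0)
= 1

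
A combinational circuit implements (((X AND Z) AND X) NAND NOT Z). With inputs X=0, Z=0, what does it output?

Substituting: (((0 AND 0) AND 0) NAND NOT 0)
= 1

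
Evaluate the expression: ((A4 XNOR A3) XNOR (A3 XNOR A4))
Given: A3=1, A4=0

Substituting: ((0 XNOR 1) XNOR (1 XNOR 0))
= 1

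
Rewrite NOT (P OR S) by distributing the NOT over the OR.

NOT P AND NOT S
De Morgan's: NOT(OR of terms) = AND of negations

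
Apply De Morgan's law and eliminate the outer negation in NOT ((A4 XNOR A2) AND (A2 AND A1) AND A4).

NOT (A4 XNOR A2) OR NOT (A2 AND A1) OR NOT A4
De Morgan's: NOT(AND of terms) = OR of negations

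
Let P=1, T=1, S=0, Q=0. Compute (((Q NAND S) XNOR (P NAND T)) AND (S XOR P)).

Substituting: (((0 NAND 0) XNOR (1 NAND 1)) AND (0 XOR 1))
= 0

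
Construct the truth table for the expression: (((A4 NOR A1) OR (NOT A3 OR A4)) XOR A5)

A1 | A5 | A3 | A4 | Output
--------------------------
0 | 0 | 0 | 0 | 1
0 | 0 | 0 | 1 | 1
0 | 0 | 1 | 0 | 1
0 | 0 | 1 | 1 | 1
0 | 1 | 0 | 0 | 0
0 | 1 | 0 | 1 | 0
0 | 1 | 1 | 0 | 0
0 | 1 | 1 | 1 | 0
1 | 0 | 0 | 0 | 1
1 | 0 | 0 | 1 | 1
1 | 0 | 1 | 0 | 0
1 | 0 | 1 | 1 | 1
1 | 1 | 0 | 0 | 0
1 | 1 | 0 | 1 | 0
1 | 1 | 1 | 0 | 1
1 | 1 | 1 | 1 | 0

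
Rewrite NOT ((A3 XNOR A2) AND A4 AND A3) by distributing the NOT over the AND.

NOT (A3 XNOR A2) OR NOT A4 OR NOT A3
De Morgan's: NOT(AND of terms) = OR of negations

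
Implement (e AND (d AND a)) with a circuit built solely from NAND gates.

((e NAND ((d NAND a) NAND (d NAND a))) NAND (e NAND ((d NAND a) NAND (d NAND a))))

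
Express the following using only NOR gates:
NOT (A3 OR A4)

(((A3 NOR A4) NOR (A3 NOR A4)) NOR ((A3 NOR A4) NOR (A3 NOR A4)))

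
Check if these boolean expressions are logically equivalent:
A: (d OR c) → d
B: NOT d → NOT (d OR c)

Yes, Contrapositive is always equivalent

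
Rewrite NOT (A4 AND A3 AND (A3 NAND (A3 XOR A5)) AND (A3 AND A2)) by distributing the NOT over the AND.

NOT A4 OR NOT A3 OR NOT (A3 NAND (A3 XOR A5)) OR NOT (A3 AND A2)
De Morgan's: NOT(AND of terms) = OR of negations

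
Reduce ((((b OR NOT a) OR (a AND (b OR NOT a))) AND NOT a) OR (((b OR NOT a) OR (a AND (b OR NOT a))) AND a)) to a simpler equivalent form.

By distribution ((E AND v) OR (E AND NOT v) = E) then absorption (E OR (E AND v) = E):
= (b OR NOT a)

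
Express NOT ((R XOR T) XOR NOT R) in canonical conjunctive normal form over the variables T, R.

(T OR R) AND (T OR NOT R)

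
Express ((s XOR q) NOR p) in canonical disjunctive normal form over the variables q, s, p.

(NOT q AND NOT s AND NOT p) OR (q AND s AND NOT p)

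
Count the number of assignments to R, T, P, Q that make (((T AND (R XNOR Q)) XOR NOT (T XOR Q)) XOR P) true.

Satisfying assignments: (0,0,0,0), (0,0,1,1), (0,1,0,0), (0,1,0,1), (1,0,0,0), (1,0,1,1), (1,1,1,0), (1,1,1,1)
Count: 8 out of 16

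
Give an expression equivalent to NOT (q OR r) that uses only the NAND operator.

(((q NAND q) NAND (r NAND r)) NAND ((q NAND q) NAND (r NAND r)))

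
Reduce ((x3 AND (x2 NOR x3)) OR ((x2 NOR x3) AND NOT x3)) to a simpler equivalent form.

By distribution ((E AND v) OR (E AND NOT v) = E):
= (x2 NOR x3)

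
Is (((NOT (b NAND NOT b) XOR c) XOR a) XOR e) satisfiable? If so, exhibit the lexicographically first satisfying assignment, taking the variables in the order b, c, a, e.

b=0, c=0, a=0, e=1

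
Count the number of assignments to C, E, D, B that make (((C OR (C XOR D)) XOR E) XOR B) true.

Satisfying assignments: (0,0,0,1), (0,0,1,0), (0,1,0,0), (0,1,1,1), (1,0,0,0), (1,0,1,0), (1,1,0,1), (1,1,1,1)
Count: 8 out of 16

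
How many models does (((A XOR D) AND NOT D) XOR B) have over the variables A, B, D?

Satisfying assignments: (0,1,0), (0,1,1), (1,0,0), (1,1,1)
Count: 4 out of 8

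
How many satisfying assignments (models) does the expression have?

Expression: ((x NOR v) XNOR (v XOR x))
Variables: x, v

Satisfying assignments: (1,1)
Count: 1 out of 4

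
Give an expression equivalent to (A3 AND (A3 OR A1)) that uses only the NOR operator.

((A3 NOR A3) NOR (((A3 NOR A1) NOR (A3 NOR A1)) NOR ((A3 NOR A1) NOR (A3 NOR A1))))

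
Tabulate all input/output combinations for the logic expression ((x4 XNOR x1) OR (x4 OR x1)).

x1 | x4 | Output
----------------
0 | 0 | 1
0 | 1 | 1
1 | 0 | 1
1 | 1 | 1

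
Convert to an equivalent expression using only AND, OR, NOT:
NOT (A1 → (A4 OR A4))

A1 AND NOT (A4 OR A4)
(Negated implication: NOT(A → B) = A AND NOT B)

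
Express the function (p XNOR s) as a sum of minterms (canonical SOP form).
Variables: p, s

Σm(0, 3) = (NOT p AND NOT s) OR (p AND s)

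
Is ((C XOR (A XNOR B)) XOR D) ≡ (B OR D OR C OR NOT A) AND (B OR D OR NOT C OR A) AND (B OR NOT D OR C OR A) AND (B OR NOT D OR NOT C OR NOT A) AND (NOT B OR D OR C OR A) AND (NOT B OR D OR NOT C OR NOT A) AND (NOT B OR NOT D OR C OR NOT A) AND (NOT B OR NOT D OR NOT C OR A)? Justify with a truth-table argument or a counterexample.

Yes, they are equivalent — the two output columns agree on all 16 assignments:
B | D | C | A | Expression 1 | Expression 2
-------------------------------------------
0 | 0 | 0 | 0 | 1 | 1
0 | 0 | 0 | 1 | 0 | 0
0 | 0 | 1 | 0 | 0 | 0
0 | 0 | 1 | 1 | 1 | 1
0 | 1 | 0 | 0 | 0 | 0
0 | 1 | 0 | 1 | 1 | 1
0 | 1 | 1 | 0 | 1 | 1
0 | 1 | 1 | 1 | 0 | 0
1 | 0 | 0 | 0 | 0 | 0
1 | 0 | 0 | 1 | 1 | 1
1 | 0 | 1 | 0 | 1 | 1
1 | 0 | 1 | 1 | 0 | 0
1 | 1 | 0 | 0 | 1 | 1
1 | 1 | 0 | 1 | 0 | 0
1 | 1 | 1 | 0 | 0 | 0
1 | 1 | 1 | 1 | 1 | 1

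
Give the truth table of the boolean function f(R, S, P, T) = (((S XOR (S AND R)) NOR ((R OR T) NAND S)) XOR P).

R | S | P | T | Output
----------------------
0 | 0 | 0 | 0 | 0
0 | 0 | 0 | 1 | 0
0 | 0 | 1 | 0 | 1
0 | 0 | 1 | 1 | 1
0 | 1 | 0 | 0 | 0
0 | 1 | 0 | 1 | 0
0 | 1 | 1 | 0 | 1
0 | 1 | 1 | 1 | 1
1 | 0 | 0 | 0 | 0
1 | 0 | 0 | 1 | 0
1 | 0 | 1 | 0 | 1
1 | 0 | 1 | 1 | 1
1 | 1 | 0 | 0 | 1
1 | 1 | 0 | 1 | 1
1 | 1 | 1 | 0 | 0
1 | 1 | 1 | 1 | 0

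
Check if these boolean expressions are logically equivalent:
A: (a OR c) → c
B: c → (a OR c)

No, Converse is not equivalent to original (counterexample: c=0, a=1)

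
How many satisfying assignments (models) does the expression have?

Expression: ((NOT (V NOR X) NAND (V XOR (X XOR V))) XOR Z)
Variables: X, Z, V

Satisfying assignments: (0,0,0), (0,0,1), (1,1,0), (1,1,1)
Count: 4 out of 8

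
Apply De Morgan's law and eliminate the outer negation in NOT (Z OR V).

NOT Z AND NOT V
De Morgan's: NOT(OR of terms) = AND of negations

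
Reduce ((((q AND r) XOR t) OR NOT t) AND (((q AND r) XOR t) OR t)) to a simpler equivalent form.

By distribution ((E OR v) AND (E OR NOT v) = E):
= ((q AND r) XOR t)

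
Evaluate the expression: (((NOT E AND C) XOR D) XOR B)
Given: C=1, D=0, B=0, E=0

Substituting: (((NOT 0 AND 1) XOR 0) XOR 0)
= 1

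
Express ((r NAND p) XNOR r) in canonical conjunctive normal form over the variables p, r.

(p OR r) AND (NOT p OR r) AND (NOT p OR NOT r)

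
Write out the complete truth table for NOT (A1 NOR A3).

A1 | A3 | Output
----------------
0 | 0 | 0
0 | 1 | 1
1 | 0 | 1
1 | 1 | 1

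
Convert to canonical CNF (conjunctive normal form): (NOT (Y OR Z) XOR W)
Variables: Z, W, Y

(Z OR W OR NOT Y) AND (Z OR NOT W OR Y) AND (NOT Z OR W OR Y) AND (NOT Z OR W OR NOT Y)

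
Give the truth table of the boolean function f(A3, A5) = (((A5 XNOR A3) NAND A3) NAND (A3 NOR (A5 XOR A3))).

A3 | A5 | Output
----------------
0 | 0 | 0
0 | 1 | 1
1 | 0 | 1
1 | 1 | 1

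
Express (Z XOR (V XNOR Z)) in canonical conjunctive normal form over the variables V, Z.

(NOT V OR Z) AND (NOT V OR NOT Z)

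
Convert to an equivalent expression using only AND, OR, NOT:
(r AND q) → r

NOT (r AND q) OR r
(Implication elimination: A → B = NOT A OR B)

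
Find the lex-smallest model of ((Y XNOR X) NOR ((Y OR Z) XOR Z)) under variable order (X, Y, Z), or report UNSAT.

X=0, Y=1, Z=1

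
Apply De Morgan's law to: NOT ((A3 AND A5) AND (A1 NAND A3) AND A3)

NOT (A3 AND A5) OR NOT (A1 NAND A3) OR NOT A3
De Morgan's: NOT(AND of terms) = OR of negations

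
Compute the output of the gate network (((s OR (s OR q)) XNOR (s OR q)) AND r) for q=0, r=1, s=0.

Substituting: (((0 OR (0 OR 0)) XNOR (0 OR 0)) AND 1)
= 1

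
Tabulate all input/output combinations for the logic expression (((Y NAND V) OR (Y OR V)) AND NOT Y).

V | Y | Output
--------------
0 | 0 | 1
0 | 1 | 0
1 | 0 | 1
1 | 1 | 0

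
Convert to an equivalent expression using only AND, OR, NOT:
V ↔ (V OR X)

(V AND (V OR X)) OR (NOT V AND NOT (V OR X))
(Biconditional = both true or both false)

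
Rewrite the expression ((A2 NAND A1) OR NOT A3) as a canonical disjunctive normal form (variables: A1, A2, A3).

(NOT A1 AND NOT A2 AND NOT A3) OR (NOT A1 AND NOT A2 AND A3) OR (NOT A1 AND A2 AND NOT A3) OR (NOT A1 AND A2 AND A3) OR (A1 AND NOT A2 AND NOT A3) OR (A1 AND NOT A2 AND A3) OR (A1 AND A2 AND NOT A3)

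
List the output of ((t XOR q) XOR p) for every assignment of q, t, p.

q | t | p | Output
------------------
0 | 0 | 0 | 0
0 | 0 | 1 | 1
0 | 1 | 0 | 1
0 | 1 | 1 | 0
1 | 0 | 0 | 1
1 | 0 | 1 | 0
1 | 1 | 0 | 0
1 | 1 | 1 | 1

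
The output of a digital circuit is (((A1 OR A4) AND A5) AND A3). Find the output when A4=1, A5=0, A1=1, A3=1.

Substituting: (((1 OR 1) AND 0) AND 1)
= 0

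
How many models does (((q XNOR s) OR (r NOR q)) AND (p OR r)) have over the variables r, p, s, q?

Satisfying assignments: (0,1,0,0), (0,1,1,0), (0,1,1,1), (1,0,0,0), (1,0,1,1), (1,1,0,0), (1,1,1,1)
Count: 7 out of 16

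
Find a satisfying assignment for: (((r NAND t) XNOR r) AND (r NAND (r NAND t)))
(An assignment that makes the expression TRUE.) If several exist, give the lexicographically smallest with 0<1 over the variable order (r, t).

UNSATISFIABLE - no assignment makes this expression true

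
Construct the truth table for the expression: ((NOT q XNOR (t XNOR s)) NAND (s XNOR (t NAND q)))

s | q | t | Output
------------------
0 | 0 | 0 | 1
0 | 0 | 1 | 1
0 | 1 | 0 | 1
0 | 1 | 1 | 0
1 | 0 | 0 | 1
1 | 0 | 1 | 0
1 | 1 | 0 | 0
1 | 1 | 1 | 1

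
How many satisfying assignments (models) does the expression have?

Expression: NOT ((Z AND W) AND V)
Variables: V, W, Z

Satisfying assignments: (0,0,0), (0,0,1), (0,1,0), (0,1,1), (1,0,0), (1,0,1), (1,1,0)
Count: 7 out of 8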